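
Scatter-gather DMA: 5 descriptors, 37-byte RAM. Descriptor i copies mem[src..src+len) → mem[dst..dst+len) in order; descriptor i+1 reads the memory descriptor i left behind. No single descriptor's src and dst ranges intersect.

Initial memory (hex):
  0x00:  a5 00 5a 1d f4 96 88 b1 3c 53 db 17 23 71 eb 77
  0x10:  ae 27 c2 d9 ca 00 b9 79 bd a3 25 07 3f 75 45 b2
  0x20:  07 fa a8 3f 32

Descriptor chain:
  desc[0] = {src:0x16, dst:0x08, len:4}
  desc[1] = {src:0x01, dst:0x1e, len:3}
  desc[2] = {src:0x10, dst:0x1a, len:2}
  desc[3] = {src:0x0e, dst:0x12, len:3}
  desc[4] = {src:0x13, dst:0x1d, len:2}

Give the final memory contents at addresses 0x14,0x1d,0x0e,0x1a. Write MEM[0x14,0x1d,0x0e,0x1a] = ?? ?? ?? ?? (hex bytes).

D0: mem[0x08..0x0b] <- [b9 79 bd a3]
D1: mem[0x1e..0x20] <- [00 5a 1d]
D2: mem[0x1a..0x1b] <- [ae 27]
D3: mem[0x12..0x14] <- [eb 77 ae]
D4: mem[0x1d..0x1e] <- [77 ae]
query mem[0x14]=0xae, mem[0x1d]=0x77, mem[0x0e]=0xeb, mem[0x1a]=0xae

MEM[0x14,0x1d,0x0e,0x1a] = ae 77 eb ae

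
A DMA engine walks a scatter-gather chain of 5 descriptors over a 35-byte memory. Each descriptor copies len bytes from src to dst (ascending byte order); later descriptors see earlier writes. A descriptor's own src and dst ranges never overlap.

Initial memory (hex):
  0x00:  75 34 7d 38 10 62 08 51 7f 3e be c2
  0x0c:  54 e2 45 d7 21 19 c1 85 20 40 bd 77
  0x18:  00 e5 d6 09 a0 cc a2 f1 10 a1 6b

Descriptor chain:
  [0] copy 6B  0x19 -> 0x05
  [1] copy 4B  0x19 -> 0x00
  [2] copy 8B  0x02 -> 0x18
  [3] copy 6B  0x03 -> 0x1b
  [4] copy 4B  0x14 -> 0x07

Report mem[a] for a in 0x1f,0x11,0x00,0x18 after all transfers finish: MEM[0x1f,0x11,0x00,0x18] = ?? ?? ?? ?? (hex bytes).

MEM[0x1f,0x11,0x00,0x18] = 09 19 e5 09

#0 dst[0x05+6] := {0xe5,0xd6,0x09,0xa0,0xcc,0xa2}
#1 dst[0x00+4] := {0xe5,0xd6,0x09,0xa0}
#2 dst[0x18+8] := {0x09,0xa0,0x10,0xe5,0xd6,0x09,0xa0,0xcc}
#3 dst[0x1b+6] := {0xa0,0x10,0xe5,0xd6,0x09,0xa0}
#4 dst[0x07+4] := {0x20,0x40,0xbd,0x77}
query mem[0x1f]=0x09, mem[0x11]=0x19, mem[0x00]=0xe5, mem[0x18]=0x09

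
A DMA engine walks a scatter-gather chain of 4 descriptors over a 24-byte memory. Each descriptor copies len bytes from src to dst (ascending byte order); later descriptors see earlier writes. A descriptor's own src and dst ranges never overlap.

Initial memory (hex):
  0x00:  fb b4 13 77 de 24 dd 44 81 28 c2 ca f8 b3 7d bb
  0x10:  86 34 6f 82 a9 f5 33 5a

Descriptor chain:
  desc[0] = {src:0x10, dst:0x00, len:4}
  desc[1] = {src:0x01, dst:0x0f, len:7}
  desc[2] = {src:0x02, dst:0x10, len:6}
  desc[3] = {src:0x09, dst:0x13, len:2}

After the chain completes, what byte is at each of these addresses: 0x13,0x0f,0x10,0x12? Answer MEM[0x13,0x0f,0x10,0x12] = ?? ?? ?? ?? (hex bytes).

MEM[0x13,0x0f,0x10,0x12] = 28 34 6f de

D0: mem[0x00..0x03] <- [86 34 6f 82]
D1: mem[0x0f..0x15] <- [34 6f 82 de 24 dd 44]
D2: mem[0x10..0x15] <- [6f 82 de 24 dd 44]
D3: mem[0x13..0x14] <- [28 c2]
query mem[0x13]=0x28, mem[0x0f]=0x34, mem[0x10]=0x6f, mem[0x12]=0xde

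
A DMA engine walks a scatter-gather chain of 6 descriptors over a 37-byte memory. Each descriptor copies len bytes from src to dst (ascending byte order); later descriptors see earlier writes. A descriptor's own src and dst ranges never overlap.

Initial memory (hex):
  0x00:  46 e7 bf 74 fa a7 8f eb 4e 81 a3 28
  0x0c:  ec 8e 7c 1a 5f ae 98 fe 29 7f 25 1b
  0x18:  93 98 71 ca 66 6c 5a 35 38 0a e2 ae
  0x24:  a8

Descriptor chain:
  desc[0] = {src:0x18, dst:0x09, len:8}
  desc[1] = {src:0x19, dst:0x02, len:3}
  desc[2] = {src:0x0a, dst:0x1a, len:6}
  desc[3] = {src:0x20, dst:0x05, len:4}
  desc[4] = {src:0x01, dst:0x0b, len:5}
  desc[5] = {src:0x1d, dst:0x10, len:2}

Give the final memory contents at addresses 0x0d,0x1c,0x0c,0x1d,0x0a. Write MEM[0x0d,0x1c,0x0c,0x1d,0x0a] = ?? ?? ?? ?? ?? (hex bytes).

#0 dst[0x09+8] := {0x93,0x98,0x71,0xca,0x66,0x6c,0x5a,0x35}
#1 dst[0x02+3] := {0x98,0x71,0xca}
#2 dst[0x1a+6] := {0x98,0x71,0xca,0x66,0x6c,0x5a}
#3 dst[0x05+4] := {0x38,0x0a,0xe2,0xae}
#4 dst[0x0b+5] := {0xe7,0x98,0x71,0xca,0x38}
#5 dst[0x10+2] := {0x66,0x6c}
query mem[0x0d]=0x71, mem[0x1c]=0xca, mem[0x0c]=0x98, mem[0x1d]=0x66, mem[0x0a]=0x98

MEM[0x0d,0x1c,0x0c,0x1d,0x0a] = 71 ca 98 66 98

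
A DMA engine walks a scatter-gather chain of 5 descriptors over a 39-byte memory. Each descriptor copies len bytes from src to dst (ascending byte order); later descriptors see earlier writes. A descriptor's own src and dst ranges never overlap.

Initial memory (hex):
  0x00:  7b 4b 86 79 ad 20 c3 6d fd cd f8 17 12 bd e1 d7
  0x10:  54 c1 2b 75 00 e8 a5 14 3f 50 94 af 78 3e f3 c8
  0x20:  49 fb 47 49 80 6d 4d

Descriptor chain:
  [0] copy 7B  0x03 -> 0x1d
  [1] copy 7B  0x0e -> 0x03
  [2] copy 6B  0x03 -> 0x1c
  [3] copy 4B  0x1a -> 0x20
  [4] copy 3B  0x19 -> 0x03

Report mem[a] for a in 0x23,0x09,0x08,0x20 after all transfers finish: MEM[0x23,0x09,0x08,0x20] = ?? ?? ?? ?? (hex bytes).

MEM[0x23,0x09,0x08,0x20] = d7 00 75 94

#0 dst[0x1d+7] := {0x79,0xad,0x20,0xc3,0x6d,0xfd,0xcd}
#1 dst[0x03+7] := {0xe1,0xd7,0x54,0xc1,0x2b,0x75,0x00}
#2 dst[0x1c+6] := {0xe1,0xd7,0x54,0xc1,0x2b,0x75}
#3 dst[0x20+4] := {0x94,0xaf,0xe1,0xd7}
#4 dst[0x03+3] := {0x50,0x94,0xaf}
query mem[0x23]=0xd7, mem[0x09]=0x00, mem[0x08]=0x75, mem[0x20]=0x94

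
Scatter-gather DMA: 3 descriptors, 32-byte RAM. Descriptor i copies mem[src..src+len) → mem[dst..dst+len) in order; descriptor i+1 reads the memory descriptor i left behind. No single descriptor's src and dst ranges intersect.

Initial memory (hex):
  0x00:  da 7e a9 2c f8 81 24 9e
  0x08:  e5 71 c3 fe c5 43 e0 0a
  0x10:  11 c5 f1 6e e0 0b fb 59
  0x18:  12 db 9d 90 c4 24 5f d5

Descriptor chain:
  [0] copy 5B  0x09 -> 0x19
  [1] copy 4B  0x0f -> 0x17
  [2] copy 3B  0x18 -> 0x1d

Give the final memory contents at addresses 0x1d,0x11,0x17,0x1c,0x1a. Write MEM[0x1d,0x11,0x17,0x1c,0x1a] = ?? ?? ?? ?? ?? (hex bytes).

[0] 0x09->0x19 len=5 : 71 c3 fe c5 43
[1] 0x0f->0x17 len=4 : 0a 11 c5 f1
[2] 0x18->0x1d len=3 : 11 c5 f1
query mem[0x1d]=0x11, mem[0x11]=0xc5, mem[0x17]=0x0a, mem[0x1c]=0xc5, mem[0x1a]=0xf1

MEM[0x1d,0x11,0x17,0x1c,0x1a] = 11 c5 0a c5 f1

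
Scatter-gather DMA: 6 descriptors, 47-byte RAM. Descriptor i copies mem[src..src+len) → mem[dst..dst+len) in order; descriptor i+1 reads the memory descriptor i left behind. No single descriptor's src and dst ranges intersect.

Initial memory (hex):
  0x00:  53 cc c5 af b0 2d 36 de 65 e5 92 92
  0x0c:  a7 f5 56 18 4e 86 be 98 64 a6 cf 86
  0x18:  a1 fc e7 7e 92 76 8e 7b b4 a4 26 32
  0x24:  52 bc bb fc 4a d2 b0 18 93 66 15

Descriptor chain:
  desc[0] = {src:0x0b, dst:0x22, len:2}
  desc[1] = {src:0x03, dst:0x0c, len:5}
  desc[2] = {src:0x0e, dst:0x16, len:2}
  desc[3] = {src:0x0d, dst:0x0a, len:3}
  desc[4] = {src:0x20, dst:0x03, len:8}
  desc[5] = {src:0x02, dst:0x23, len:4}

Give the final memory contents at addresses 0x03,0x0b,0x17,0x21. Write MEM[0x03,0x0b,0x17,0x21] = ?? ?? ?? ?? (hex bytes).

MEM[0x03,0x0b,0x17,0x21] = b4 2d 36 a4

#0 dst[0x22+2] := {0x92,0xa7}
#1 dst[0x0c+5] := {0xaf,0xb0,0x2d,0x36,0xde}
#2 dst[0x16+2] := {0x2d,0x36}
#3 dst[0x0a+3] := {0xb0,0x2d,0x36}
#4 dst[0x03+8] := {0xb4,0xa4,0x92,0xa7,0x52,0xbc,0xbb,0xfc}
#5 dst[0x23+4] := {0xc5,0xb4,0xa4,0x92}
query mem[0x03]=0xb4, mem[0x0b]=0x2d, mem[0x17]=0x36, mem[0x21]=0xa4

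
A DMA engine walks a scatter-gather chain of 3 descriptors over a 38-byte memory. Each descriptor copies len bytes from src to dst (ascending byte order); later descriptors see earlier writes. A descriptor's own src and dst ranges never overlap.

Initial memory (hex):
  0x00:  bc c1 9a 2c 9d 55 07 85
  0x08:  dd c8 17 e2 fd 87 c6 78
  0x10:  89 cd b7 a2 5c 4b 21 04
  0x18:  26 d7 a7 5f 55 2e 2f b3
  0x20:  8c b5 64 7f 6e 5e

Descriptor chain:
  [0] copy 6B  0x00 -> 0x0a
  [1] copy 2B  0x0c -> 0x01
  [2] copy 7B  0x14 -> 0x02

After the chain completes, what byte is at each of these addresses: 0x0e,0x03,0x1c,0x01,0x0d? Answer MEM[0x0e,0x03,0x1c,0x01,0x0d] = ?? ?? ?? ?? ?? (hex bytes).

MEM[0x0e,0x03,0x1c,0x01,0x0d] = 9d 4b 55 9a 2c

#0 dst[0x0a+6] := {0xbc,0xc1,0x9a,0x2c,0x9d,0x55}
#1 dst[0x01+2] := {0x9a,0x2c}
#2 dst[0x02+7] := {0x5c,0x4b,0x21,0x04,0x26,0xd7,0xa7}
query mem[0x0e]=0x9d, mem[0x03]=0x4b, mem[0x1c]=0x55, mem[0x01]=0x9a, mem[0x0d]=0x2c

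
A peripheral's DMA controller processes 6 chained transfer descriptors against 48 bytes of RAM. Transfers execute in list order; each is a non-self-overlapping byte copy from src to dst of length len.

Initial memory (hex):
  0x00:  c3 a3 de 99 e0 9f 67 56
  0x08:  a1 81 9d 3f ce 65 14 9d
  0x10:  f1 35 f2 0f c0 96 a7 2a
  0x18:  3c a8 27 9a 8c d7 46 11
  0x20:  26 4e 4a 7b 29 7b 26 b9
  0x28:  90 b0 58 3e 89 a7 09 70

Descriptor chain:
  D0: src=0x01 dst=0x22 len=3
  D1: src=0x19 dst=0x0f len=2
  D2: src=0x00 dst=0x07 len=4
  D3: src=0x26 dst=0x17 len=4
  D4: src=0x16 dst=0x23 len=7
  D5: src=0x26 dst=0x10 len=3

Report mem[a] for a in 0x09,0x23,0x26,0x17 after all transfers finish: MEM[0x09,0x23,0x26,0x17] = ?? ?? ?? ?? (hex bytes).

MEM[0x09,0x23,0x26,0x17] = de a7 90 26

D0: mem[0x22..0x24] <- [a3 de 99]
D1: mem[0x0f..0x10] <- [a8 27]
D2: mem[0x07..0x0a] <- [c3 a3 de 99]
D3: mem[0x17..0x1a] <- [26 b9 90 b0]
D4: mem[0x23..0x29] <- [a7 26 b9 90 b0 9a 8c]
D5: mem[0x10..0x12] <- [90 b0 9a]
query mem[0x09]=0xde, mem[0x23]=0xa7, mem[0x26]=0x90, mem[0x17]=0x26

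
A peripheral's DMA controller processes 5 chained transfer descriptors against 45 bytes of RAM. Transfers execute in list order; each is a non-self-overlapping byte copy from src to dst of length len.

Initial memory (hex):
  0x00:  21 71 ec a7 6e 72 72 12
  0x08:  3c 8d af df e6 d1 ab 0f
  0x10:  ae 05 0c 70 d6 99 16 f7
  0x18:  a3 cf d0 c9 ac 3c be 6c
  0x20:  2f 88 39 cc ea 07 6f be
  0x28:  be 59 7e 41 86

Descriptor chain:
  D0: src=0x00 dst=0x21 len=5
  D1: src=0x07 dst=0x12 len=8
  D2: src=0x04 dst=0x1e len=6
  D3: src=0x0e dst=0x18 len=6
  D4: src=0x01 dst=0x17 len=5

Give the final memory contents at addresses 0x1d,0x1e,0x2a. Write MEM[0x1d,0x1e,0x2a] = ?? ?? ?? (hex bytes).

#0 dst[0x21+5] := {0x21,0x71,0xec,0xa7,0x6e}
#1 dst[0x12+8] := {0x12,0x3c,0x8d,0xaf,0xdf,0xe6,0xd1,0xab}
#2 dst[0x1e+6] := {0x6e,0x72,0x72,0x12,0x3c,0x8d}
#3 dst[0x18+6] := {0xab,0x0f,0xae,0x05,0x12,0x3c}
#4 dst[0x17+5] := {0x71,0xec,0xa7,0x6e,0x72}
query mem[0x1d]=0x3c, mem[0x1e]=0x6e, mem[0x2a]=0x7e

MEM[0x1d,0x1e,0x2a] = 3c 6e 7e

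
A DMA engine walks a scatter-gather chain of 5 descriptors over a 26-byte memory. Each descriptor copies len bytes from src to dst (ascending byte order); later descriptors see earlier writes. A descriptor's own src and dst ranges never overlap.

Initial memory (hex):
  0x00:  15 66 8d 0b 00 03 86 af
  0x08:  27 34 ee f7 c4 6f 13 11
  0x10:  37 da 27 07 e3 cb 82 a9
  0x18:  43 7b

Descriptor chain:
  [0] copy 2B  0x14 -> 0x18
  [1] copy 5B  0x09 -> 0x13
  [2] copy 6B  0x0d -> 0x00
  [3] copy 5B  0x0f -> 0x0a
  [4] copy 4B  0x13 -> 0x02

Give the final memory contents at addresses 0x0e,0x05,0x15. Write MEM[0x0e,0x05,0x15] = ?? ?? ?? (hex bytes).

MEM[0x0e,0x05,0x15] = 34 c4 f7

#0 dst[0x18+2] := {0xe3,0xcb}
#1 dst[0x13+5] := {0x34,0xee,0xf7,0xc4,0x6f}
#2 dst[0x00+6] := {0x6f,0x13,0x11,0x37,0xda,0x27}
#3 dst[0x0a+5] := {0x11,0x37,0xda,0x27,0x34}
#4 dst[0x02+4] := {0x34,0xee,0xf7,0xc4}
query mem[0x0e]=0x34, mem[0x05]=0xc4, mem[0x15]=0xf7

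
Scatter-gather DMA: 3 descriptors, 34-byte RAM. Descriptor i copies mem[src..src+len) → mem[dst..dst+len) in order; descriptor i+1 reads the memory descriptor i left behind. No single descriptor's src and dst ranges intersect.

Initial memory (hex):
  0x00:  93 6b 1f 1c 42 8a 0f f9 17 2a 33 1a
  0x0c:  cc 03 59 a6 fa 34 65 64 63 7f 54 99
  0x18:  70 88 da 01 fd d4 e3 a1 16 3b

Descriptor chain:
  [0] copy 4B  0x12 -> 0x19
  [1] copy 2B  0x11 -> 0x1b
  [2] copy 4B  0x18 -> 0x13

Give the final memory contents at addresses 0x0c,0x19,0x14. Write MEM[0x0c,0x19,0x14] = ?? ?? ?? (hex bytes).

MEM[0x0c,0x19,0x14] = cc 65 65

D0: mem[0x19..0x1c] <- [65 64 63 7f]
D1: mem[0x1b..0x1c] <- [34 65]
D2: mem[0x13..0x16] <- [70 65 64 34]
query mem[0x0c]=0xcc, mem[0x19]=0x65, mem[0x14]=0x65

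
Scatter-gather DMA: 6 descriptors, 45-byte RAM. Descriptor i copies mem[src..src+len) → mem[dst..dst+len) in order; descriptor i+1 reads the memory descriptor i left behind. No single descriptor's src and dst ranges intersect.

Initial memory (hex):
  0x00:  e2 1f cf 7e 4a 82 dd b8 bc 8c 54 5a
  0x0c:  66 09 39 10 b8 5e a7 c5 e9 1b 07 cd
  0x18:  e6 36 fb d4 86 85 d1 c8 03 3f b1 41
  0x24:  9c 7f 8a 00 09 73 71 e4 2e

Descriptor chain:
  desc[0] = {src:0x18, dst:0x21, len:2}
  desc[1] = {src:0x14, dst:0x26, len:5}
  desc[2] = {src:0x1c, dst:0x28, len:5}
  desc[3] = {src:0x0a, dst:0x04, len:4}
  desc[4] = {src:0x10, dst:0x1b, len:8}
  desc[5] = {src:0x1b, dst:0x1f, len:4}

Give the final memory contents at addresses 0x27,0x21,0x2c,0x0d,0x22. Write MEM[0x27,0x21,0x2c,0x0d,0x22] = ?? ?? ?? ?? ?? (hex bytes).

[0] 0x18->0x21 len=2 : e6 36
[1] 0x14->0x26 len=5 : e9 1b 07 cd e6
[2] 0x1c->0x28 len=5 : 86 85 d1 c8 03
[3] 0x0a->0x04 len=4 : 54 5a 66 09
[4] 0x10->0x1b len=8 : b8 5e a7 c5 e9 1b 07 cd
[5] 0x1b->0x1f len=4 : b8 5e a7 c5
query mem[0x27]=0x1b, mem[0x21]=0xa7, mem[0x2c]=0x03, mem[0x0d]=0x09, mem[0x22]=0xc5

MEM[0x27,0x21,0x2c,0x0d,0x22] = 1b a7 03 09 c5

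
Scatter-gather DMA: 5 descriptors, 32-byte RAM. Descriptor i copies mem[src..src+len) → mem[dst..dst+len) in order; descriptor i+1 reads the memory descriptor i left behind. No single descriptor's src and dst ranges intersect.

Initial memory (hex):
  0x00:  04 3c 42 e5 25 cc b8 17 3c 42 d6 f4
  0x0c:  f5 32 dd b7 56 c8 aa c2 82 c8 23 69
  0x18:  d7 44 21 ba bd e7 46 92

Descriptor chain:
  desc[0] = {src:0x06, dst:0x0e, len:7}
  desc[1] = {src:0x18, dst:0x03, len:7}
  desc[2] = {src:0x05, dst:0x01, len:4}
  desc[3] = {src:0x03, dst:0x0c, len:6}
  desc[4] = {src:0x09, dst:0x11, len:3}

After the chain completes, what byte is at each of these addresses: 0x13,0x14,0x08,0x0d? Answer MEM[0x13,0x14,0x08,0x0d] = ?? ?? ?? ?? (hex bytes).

MEM[0x13,0x14,0x08,0x0d] = f4 f5 e7 e7

[0] 0x06->0x0e len=7 : b8 17 3c 42 d6 f4 f5
[1] 0x18->0x03 len=7 : d7 44 21 ba bd e7 46
[2] 0x05->0x01 len=4 : 21 ba bd e7
[3] 0x03->0x0c len=6 : bd e7 21 ba bd e7
[4] 0x09->0x11 len=3 : 46 d6 f4
query mem[0x13]=0xf4, mem[0x14]=0xf5, mem[0x08]=0xe7, mem[0x0d]=0xe7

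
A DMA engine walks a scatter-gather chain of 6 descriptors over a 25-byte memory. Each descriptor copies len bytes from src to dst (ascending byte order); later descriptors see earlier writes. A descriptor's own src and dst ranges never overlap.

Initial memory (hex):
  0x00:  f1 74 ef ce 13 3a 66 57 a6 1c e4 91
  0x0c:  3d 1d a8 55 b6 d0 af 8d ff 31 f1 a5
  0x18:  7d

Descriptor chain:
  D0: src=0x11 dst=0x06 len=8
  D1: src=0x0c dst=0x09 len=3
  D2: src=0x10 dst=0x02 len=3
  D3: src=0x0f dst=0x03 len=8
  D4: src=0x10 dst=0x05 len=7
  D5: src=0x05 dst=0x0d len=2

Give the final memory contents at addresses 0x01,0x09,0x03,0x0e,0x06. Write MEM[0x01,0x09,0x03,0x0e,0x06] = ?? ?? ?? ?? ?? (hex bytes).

MEM[0x01,0x09,0x03,0x0e,0x06] = 74 ff 55 d0 d0

[0] 0x11->0x06 len=8 : d0 af 8d ff 31 f1 a5 7d
[1] 0x0c->0x09 len=3 : a5 7d a8
[2] 0x10->0x02 len=3 : b6 d0 af
[3] 0x0f->0x03 len=8 : 55 b6 d0 af 8d ff 31 f1
[4] 0x10->0x05 len=7 : b6 d0 af 8d ff 31 f1
[5] 0x05->0x0d len=2 : b6 d0
query mem[0x01]=0x74, mem[0x09]=0xff, mem[0x03]=0x55, mem[0x0e]=0xd0, mem[0x06]=0xd0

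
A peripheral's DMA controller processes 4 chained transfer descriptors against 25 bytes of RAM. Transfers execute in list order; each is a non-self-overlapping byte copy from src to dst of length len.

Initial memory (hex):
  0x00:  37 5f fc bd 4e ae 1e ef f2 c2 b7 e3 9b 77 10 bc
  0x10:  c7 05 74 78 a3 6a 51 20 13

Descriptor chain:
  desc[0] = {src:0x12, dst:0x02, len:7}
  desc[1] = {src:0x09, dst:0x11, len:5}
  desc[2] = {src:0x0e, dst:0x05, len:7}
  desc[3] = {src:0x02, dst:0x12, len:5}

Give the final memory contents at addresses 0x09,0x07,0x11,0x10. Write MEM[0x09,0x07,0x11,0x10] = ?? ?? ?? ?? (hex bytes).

MEM[0x09,0x07,0x11,0x10] = b7 c7 c2 c7

D0: mem[0x02..0x08] <- [74 78 a3 6a 51 20 13]
D1: mem[0x11..0x15] <- [c2 b7 e3 9b 77]
D2: mem[0x05..0x0b] <- [10 bc c7 c2 b7 e3 9b]
D3: mem[0x12..0x16] <- [74 78 a3 10 bc]
query mem[0x09]=0xb7, mem[0x07]=0xc7, mem[0x11]=0xc2, mem[0x10]=0xc7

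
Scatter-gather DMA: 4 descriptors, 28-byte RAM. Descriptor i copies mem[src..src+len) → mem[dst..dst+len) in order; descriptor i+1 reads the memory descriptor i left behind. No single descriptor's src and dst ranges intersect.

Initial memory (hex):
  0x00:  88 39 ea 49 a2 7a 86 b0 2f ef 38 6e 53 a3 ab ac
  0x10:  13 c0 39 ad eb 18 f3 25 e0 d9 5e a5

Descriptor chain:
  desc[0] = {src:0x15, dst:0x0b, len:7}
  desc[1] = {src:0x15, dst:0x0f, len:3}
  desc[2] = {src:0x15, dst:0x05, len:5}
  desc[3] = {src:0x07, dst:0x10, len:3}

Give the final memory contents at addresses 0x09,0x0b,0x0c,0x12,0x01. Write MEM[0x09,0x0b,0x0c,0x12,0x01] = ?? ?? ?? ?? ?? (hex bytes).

MEM[0x09,0x0b,0x0c,0x12,0x01] = d9 18 f3 d9 39

[0] 0x15->0x0b len=7 : 18 f3 25 e0 d9 5e a5
[1] 0x15->0x0f len=3 : 18 f3 25
[2] 0x15->0x05 len=5 : 18 f3 25 e0 d9
[3] 0x07->0x10 len=3 : 25 e0 d9
query mem[0x09]=0xd9, mem[0x0b]=0x18, mem[0x0c]=0xf3, mem[0x12]=0xd9, mem[0x01]=0x39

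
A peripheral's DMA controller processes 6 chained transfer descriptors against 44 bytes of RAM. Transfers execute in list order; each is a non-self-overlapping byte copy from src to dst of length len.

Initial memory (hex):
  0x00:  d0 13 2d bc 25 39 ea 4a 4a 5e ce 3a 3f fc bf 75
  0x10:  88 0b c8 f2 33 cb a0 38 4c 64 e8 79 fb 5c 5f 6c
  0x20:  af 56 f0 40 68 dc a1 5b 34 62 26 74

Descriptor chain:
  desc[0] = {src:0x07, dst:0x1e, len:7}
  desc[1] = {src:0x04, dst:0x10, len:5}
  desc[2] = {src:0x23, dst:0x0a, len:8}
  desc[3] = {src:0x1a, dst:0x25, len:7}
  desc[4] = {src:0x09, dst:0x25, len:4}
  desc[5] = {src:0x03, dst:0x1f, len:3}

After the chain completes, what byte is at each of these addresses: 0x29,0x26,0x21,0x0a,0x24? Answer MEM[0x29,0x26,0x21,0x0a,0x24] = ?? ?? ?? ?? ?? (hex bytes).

#0 dst[0x1e+7] := {0x4a,0x4a,0x5e,0xce,0x3a,0x3f,0xfc}
#1 dst[0x10+5] := {0x25,0x39,0xea,0x4a,0x4a}
#2 dst[0x0a+8] := {0x3f,0xfc,0xdc,0xa1,0x5b,0x34,0x62,0x26}
#3 dst[0x25+7] := {0xe8,0x79,0xfb,0x5c,0x4a,0x4a,0x5e}
#4 dst[0x25+4] := {0x5e,0x3f,0xfc,0xdc}
#5 dst[0x1f+3] := {0xbc,0x25,0x39}
query mem[0x29]=0x4a, mem[0x26]=0x3f, mem[0x21]=0x39, mem[0x0a]=0x3f, mem[0x24]=0xfc

MEM[0x29,0x26,0x21,0x0a,0x24] = 4a 3f 39 3f fc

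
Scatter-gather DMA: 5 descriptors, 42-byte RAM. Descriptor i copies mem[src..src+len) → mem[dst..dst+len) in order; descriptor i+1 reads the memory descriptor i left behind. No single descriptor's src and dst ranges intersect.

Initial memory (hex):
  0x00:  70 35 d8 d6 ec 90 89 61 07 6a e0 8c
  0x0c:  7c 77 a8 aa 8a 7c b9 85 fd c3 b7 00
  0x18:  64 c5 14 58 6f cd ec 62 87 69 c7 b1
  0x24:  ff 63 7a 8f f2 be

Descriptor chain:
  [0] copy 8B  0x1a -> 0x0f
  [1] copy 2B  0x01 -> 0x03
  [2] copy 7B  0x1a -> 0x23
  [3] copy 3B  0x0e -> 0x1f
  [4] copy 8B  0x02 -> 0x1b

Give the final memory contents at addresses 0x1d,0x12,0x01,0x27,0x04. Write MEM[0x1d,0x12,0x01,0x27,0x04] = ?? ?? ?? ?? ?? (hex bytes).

#0 dst[0x0f+8] := {0x14,0x58,0x6f,0xcd,0xec,0x62,0x87,0x69}
#1 dst[0x03+2] := {0x35,0xd8}
#2 dst[0x23+7] := {0x14,0x58,0x6f,0xcd,0xec,0x62,0x87}
#3 dst[0x1f+3] := {0xa8,0x14,0x58}
#4 dst[0x1b+8] := {0xd8,0x35,0xd8,0x90,0x89,0x61,0x07,0x6a}
query mem[0x1d]=0xd8, mem[0x12]=0xcd, mem[0x01]=0x35, mem[0x27]=0xec, mem[0x04]=0xd8

MEM[0x1d,0x12,0x01,0x27,0x04] = d8 cd 35 ec d8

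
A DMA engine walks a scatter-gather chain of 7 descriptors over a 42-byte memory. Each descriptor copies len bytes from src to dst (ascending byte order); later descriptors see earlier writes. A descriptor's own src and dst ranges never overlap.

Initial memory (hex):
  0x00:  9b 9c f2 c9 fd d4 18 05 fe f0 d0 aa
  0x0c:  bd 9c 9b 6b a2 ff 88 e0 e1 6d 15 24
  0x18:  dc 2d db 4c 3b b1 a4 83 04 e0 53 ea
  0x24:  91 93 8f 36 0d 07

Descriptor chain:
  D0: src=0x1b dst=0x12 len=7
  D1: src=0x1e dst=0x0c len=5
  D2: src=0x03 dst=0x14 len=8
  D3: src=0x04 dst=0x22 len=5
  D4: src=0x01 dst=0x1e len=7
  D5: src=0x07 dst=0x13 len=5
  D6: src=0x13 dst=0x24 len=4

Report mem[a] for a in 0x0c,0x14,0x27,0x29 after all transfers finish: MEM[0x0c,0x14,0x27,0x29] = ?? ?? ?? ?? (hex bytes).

MEM[0x0c,0x14,0x27,0x29] = a4 fe d0 07

D0: mem[0x12..0x18] <- [4c 3b b1 a4 83 04 e0]
D1: mem[0x0c..0x10] <- [a4 83 04 e0 53]
D2: mem[0x14..0x1b] <- [c9 fd d4 18 05 fe f0 d0]
D3: mem[0x22..0x26] <- [fd d4 18 05 fe]
D4: mem[0x1e..0x24] <- [9c f2 c9 fd d4 18 05]
D5: mem[0x13..0x17] <- [05 fe f0 d0 aa]
D6: mem[0x24..0x27] <- [05 fe f0 d0]
query mem[0x0c]=0xa4, mem[0x14]=0xfe, mem[0x27]=0xd0, mem[0x29]=0x07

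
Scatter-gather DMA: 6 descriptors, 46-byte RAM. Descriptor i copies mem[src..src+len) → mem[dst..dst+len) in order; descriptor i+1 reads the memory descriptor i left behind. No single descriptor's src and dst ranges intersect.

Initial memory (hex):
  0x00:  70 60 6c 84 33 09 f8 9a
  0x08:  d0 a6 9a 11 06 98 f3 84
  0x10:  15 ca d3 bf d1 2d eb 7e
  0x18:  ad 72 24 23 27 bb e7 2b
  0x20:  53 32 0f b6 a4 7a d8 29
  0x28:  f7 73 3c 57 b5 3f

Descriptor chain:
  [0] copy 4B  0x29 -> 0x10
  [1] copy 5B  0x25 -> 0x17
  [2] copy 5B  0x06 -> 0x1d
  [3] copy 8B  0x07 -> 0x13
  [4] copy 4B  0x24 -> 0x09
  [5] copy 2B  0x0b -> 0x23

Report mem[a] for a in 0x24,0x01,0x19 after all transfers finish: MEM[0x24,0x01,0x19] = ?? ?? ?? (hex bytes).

[0] 0x29->0x10 len=4 : 73 3c 57 b5
[1] 0x25->0x17 len=5 : 7a d8 29 f7 73
[2] 0x06->0x1d len=5 : f8 9a d0 a6 9a
[3] 0x07->0x13 len=8 : 9a d0 a6 9a 11 06 98 f3
[4] 0x24->0x09 len=4 : a4 7a d8 29
[5] 0x0b->0x23 len=2 : d8 29
query mem[0x24]=0x29, mem[0x01]=0x60, mem[0x19]=0x98

MEM[0x24,0x01,0x19] = 29 60 98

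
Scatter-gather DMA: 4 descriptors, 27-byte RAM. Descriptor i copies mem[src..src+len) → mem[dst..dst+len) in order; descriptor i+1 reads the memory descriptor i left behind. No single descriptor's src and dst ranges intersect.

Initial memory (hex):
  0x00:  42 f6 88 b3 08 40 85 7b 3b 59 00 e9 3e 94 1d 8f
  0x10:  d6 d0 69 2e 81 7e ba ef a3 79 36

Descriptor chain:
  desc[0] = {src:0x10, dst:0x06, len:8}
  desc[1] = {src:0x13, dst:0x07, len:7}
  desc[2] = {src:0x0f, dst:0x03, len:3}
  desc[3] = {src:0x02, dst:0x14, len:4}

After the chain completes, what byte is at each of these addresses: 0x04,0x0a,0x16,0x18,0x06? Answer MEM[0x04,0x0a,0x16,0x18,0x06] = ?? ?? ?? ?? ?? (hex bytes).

MEM[0x04,0x0a,0x16,0x18,0x06] = d6 ba d6 a3 d6

D0: mem[0x06..0x0d] <- [d6 d0 69 2e 81 7e ba ef]
D1: mem[0x07..0x0d] <- [2e 81 7e ba ef a3 79]
D2: mem[0x03..0x05] <- [8f d6 d0]
D3: mem[0x14..0x17] <- [88 8f d6 d0]
query mem[0x04]=0xd6, mem[0x0a]=0xba, mem[0x16]=0xd6, mem[0x18]=0xa3, mem[0x06]=0xd6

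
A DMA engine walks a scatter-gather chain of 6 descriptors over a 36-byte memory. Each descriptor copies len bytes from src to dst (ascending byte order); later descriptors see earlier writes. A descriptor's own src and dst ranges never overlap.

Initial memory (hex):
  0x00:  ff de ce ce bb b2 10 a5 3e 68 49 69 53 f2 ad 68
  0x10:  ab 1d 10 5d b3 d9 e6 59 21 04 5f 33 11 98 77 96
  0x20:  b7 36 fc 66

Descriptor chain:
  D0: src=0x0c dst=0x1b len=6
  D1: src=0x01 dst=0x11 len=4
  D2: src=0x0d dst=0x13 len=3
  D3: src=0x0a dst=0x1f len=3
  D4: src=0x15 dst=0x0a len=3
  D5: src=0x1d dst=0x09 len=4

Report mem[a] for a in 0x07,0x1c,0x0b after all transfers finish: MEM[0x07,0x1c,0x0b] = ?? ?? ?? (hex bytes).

  after D0: wrote 6B at 0x1b = 53f2ad68ab1d
  after D1: wrote 4B at 0x11 = dececebb
  after D2: wrote 3B at 0x13 = f2ad68
  after D3: wrote 3B at 0x1f = 496953
  after D4: wrote 3B at 0x0a = 68e659
  after D5: wrote 4B at 0x09 = ad684969
query mem[0x07]=0xa5, mem[0x1c]=0xf2, mem[0x0b]=0x49

MEM[0x07,0x1c,0x0b] = a5 f2 49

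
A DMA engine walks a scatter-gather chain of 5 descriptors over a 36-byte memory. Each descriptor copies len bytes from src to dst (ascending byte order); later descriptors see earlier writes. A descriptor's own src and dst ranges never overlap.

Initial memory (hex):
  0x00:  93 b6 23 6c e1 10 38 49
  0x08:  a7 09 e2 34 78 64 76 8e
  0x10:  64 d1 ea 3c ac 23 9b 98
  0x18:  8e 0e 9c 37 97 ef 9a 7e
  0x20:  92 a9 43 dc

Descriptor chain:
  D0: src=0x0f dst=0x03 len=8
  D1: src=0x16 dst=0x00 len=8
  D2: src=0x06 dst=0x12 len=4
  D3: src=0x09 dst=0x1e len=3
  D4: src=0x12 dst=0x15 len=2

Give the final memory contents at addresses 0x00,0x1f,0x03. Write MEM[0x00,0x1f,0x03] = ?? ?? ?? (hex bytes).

MEM[0x00,0x1f,0x03] = 9b 9b 0e

  after D0: wrote 8B at 0x03 = 8e64d1ea3cac239b
  after D1: wrote 8B at 0x00 = 9b988e0e9c3797ef
  after D2: wrote 4B at 0x12 = 97efac23
  after D3: wrote 3B at 0x1e = 239b34
  after D4: wrote 2B at 0x15 = 97ef
query mem[0x00]=0x9b, mem[0x1f]=0x9b, mem[0x03]=0x0e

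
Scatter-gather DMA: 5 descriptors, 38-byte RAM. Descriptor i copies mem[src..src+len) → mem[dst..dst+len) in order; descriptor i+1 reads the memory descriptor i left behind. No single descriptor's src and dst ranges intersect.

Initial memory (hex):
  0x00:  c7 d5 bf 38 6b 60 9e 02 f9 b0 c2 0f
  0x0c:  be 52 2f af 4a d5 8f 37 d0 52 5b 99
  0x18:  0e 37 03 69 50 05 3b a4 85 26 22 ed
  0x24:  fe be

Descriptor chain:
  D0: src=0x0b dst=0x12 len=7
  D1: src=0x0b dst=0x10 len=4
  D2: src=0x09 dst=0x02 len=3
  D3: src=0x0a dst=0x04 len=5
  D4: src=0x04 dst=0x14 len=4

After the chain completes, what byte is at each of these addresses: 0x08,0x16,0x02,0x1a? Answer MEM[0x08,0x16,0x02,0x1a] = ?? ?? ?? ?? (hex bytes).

MEM[0x08,0x16,0x02,0x1a] = 2f be b0 03

D0: mem[0x12..0x18] <- [0f be 52 2f af 4a d5]
D1: mem[0x10..0x13] <- [0f be 52 2f]
D2: mem[0x02..0x04] <- [b0 c2 0f]
D3: mem[0x04..0x08] <- [c2 0f be 52 2f]
D4: mem[0x14..0x17] <- [c2 0f be 52]
query mem[0x08]=0x2f, mem[0x16]=0xbe, mem[0x02]=0xb0, mem[0x1a]=0x03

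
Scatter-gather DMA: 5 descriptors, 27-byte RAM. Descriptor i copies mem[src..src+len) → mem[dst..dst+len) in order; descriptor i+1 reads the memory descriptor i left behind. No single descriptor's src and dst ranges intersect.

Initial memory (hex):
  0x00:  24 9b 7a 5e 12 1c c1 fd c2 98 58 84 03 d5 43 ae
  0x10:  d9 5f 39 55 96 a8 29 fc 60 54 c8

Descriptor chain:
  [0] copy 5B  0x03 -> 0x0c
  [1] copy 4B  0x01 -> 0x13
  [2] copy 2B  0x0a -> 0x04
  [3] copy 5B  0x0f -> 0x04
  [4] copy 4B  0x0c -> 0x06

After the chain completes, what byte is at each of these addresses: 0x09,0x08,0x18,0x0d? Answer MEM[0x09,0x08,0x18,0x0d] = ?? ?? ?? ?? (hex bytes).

MEM[0x09,0x08,0x18,0x0d] = c1 1c 60 12

[0] 0x03->0x0c len=5 : 5e 12 1c c1 fd
[1] 0x01->0x13 len=4 : 9b 7a 5e 12
[2] 0x0a->0x04 len=2 : 58 84
[3] 0x0f->0x04 len=5 : c1 fd 5f 39 9b
[4] 0x0c->0x06 len=4 : 5e 12 1c c1
query mem[0x09]=0xc1, mem[0x08]=0x1c, mem[0x18]=0x60, mem[0x0d]=0x12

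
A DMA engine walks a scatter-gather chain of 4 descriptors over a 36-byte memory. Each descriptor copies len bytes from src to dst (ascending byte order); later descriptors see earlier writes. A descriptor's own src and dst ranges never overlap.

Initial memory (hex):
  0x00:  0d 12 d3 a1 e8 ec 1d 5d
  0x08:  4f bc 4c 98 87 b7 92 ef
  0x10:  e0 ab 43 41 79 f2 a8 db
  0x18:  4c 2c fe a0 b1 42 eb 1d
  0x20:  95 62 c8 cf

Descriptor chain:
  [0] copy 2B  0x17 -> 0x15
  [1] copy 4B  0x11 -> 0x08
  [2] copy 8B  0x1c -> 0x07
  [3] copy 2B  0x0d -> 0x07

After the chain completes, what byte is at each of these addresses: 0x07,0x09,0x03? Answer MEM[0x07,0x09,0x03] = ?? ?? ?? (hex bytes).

  after D0: wrote 2B at 0x15 = db4c
  after D1: wrote 4B at 0x08 = ab434179
  after D2: wrote 8B at 0x07 = b142eb1d9562c8cf
  after D3: wrote 2B at 0x07 = c8cf
query mem[0x07]=0xc8, mem[0x09]=0xeb, mem[0x03]=0xa1

MEM[0x07,0x09,0x03] = c8 eb a1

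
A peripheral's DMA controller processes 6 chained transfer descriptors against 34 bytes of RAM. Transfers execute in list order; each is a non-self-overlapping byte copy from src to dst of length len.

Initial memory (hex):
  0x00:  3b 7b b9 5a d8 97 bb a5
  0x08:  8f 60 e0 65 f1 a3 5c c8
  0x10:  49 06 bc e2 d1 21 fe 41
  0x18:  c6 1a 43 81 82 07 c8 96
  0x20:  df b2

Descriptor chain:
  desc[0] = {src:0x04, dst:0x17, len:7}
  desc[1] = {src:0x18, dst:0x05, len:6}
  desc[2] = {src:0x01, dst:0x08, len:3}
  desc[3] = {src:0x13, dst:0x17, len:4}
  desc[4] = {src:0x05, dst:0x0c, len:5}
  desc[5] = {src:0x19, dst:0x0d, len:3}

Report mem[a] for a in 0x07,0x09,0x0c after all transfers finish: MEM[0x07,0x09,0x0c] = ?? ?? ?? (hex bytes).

MEM[0x07,0x09,0x0c] = a5 b9 97

#0 dst[0x17+7] := {0xd8,0x97,0xbb,0xa5,0x8f,0x60,0xe0}
#1 dst[0x05+6] := {0x97,0xbb,0xa5,0x8f,0x60,0xe0}
#2 dst[0x08+3] := {0x7b,0xb9,0x5a}
#3 dst[0x17+4] := {0xe2,0xd1,0x21,0xfe}
#4 dst[0x0c+5] := {0x97,0xbb,0xa5,0x7b,0xb9}
#5 dst[0x0d+3] := {0x21,0xfe,0x8f}
query mem[0x07]=0xa5, mem[0x09]=0xb9, mem[0x0c]=0x97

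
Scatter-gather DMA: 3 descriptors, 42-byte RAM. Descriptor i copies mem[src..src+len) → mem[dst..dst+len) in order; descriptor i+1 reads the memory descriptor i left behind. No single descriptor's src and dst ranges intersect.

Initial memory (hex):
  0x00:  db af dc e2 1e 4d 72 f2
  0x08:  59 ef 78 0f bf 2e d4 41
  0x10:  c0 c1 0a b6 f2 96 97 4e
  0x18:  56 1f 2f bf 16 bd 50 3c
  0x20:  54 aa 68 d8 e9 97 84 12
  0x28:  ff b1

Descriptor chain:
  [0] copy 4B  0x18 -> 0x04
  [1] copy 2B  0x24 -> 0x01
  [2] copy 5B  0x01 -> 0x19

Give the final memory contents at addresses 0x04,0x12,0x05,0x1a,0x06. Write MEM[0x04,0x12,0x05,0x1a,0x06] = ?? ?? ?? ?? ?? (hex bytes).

MEM[0x04,0x12,0x05,0x1a,0x06] = 56 0a 1f 97 2f

  after D0: wrote 4B at 0x04 = 561f2fbf
  after D1: wrote 2B at 0x01 = e997
  after D2: wrote 5B at 0x19 = e997e2561f
query mem[0x04]=0x56, mem[0x12]=0x0a, mem[0x05]=0x1f, mem[0x1a]=0x97, mem[0x06]=0x2f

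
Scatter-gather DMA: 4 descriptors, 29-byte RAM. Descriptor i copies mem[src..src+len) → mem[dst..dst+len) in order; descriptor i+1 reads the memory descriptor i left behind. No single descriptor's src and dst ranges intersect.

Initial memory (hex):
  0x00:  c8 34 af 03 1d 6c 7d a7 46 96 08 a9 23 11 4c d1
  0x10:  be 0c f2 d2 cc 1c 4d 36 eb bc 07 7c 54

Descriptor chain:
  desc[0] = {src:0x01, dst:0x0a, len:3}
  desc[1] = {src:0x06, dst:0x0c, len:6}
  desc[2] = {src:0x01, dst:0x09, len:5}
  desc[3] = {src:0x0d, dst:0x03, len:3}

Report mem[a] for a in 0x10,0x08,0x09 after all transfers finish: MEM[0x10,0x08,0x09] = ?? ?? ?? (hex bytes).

[0] 0x01->0x0a len=3 : 34 af 03
[1] 0x06->0x0c len=6 : 7d a7 46 96 34 af
[2] 0x01->0x09 len=5 : 34 af 03 1d 6c
[3] 0x0d->0x03 len=3 : 6c 46 96
query mem[0x10]=0x34, mem[0x08]=0x46, mem[0x09]=0x34

MEM[0x10,0x08,0x09] = 34 46 34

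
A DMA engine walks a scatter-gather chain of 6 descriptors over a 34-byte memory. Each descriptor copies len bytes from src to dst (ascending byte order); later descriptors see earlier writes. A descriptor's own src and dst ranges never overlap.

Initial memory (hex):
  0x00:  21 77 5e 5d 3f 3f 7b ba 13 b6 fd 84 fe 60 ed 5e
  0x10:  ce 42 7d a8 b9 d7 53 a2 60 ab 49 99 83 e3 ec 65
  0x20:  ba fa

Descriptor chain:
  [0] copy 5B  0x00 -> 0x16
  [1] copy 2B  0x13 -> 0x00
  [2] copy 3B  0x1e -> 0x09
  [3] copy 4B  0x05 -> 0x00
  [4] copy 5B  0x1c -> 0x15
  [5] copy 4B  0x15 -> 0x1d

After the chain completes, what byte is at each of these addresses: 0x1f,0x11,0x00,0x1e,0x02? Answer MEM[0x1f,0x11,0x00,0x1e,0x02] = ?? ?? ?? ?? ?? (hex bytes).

MEM[0x1f,0x11,0x00,0x1e,0x02] = ec 42 3f e3 ba

D0: mem[0x16..0x1a] <- [21 77 5e 5d 3f]
D1: mem[0x00..0x01] <- [a8 b9]
D2: mem[0x09..0x0b] <- [ec 65 ba]
D3: mem[0x00..0x03] <- [3f 7b ba 13]
D4: mem[0x15..0x19] <- [83 e3 ec 65 ba]
D5: mem[0x1d..0x20] <- [83 e3 ec 65]
query mem[0x1f]=0xec, mem[0x11]=0x42, mem[0x00]=0x3f, mem[0x1e]=0xe3, mem[0x02]=0xba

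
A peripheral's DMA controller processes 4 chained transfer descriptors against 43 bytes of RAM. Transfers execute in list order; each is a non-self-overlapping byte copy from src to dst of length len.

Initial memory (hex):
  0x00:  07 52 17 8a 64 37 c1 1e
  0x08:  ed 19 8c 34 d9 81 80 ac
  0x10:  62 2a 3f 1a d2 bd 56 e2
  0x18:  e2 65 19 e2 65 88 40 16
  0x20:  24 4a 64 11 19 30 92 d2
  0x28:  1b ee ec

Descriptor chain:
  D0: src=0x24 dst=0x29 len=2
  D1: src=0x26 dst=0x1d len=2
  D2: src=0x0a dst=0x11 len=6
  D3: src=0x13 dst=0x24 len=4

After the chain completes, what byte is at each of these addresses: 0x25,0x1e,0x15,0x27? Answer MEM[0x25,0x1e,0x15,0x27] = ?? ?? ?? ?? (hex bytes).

D0: mem[0x29..0x2a] <- [19 30]
D1: mem[0x1d..0x1e] <- [92 d2]
D2: mem[0x11..0x16] <- [8c 34 d9 81 80 ac]
D3: mem[0x24..0x27] <- [d9 81 80 ac]
query mem[0x25]=0x81, mem[0x1e]=0xd2, mem[0x15]=0x80, mem[0x27]=0xac

MEM[0x25,0x1e,0x15,0x27] = 81 d2 80 ac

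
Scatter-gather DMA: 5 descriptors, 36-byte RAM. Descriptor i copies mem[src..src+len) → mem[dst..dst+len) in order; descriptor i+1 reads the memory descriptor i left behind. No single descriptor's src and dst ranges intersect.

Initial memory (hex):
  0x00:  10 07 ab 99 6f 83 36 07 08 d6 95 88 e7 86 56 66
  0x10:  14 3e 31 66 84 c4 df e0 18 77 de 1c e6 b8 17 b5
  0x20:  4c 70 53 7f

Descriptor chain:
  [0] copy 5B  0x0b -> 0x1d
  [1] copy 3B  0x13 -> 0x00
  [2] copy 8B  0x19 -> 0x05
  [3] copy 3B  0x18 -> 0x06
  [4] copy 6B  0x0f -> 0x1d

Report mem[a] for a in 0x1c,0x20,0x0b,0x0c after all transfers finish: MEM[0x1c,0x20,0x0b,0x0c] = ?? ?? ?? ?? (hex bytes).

MEM[0x1c,0x20,0x0b,0x0c] = e6 31 86 56

  after D0: wrote 5B at 0x1d = 88e7865666
  after D1: wrote 3B at 0x00 = 6684c4
  after D2: wrote 8B at 0x05 = 77de1ce688e78656
  after D3: wrote 3B at 0x06 = 1877de
  after D4: wrote 6B at 0x1d = 66143e316684
query mem[0x1c]=0xe6, mem[0x20]=0x31, mem[0x0b]=0x86, mem[0x0c]=0x56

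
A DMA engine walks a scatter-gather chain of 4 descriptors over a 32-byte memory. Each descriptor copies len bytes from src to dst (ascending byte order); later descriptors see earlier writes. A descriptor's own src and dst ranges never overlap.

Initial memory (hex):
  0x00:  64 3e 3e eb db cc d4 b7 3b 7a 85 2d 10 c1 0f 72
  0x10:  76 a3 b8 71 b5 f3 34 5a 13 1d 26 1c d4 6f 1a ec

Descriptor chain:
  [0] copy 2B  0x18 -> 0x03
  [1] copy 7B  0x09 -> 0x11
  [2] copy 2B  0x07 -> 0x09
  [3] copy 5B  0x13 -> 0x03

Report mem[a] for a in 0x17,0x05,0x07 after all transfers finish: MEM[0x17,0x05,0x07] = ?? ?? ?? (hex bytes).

MEM[0x17,0x05,0x07] = 72 c1 72

[0] 0x18->0x03 len=2 : 13 1d
[1] 0x09->0x11 len=7 : 7a 85 2d 10 c1 0f 72
[2] 0x07->0x09 len=2 : b7 3b
[3] 0x13->0x03 len=5 : 2d 10 c1 0f 72
query mem[0x17]=0x72, mem[0x05]=0xc1, mem[0x07]=0x72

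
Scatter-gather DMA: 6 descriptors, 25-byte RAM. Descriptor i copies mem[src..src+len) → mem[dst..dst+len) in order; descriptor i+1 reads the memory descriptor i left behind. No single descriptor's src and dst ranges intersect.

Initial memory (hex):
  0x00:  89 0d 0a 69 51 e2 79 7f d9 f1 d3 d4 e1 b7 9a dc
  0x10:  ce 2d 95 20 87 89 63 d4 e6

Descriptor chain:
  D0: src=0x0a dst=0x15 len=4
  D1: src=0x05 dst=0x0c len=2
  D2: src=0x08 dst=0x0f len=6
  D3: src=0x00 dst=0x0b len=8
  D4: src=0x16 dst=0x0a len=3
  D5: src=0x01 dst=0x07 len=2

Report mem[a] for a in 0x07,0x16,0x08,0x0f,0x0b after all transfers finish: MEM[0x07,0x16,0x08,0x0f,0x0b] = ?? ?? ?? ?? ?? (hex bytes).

#0 dst[0x15+4] := {0xd3,0xd4,0xe1,0xb7}
#1 dst[0x0c+2] := {0xe2,0x79}
#2 dst[0x0f+6] := {0xd9,0xf1,0xd3,0xd4,0xe2,0x79}
#3 dst[0x0b+8] := {0x89,0x0d,0x0a,0x69,0x51,0xe2,0x79,0x7f}
#4 dst[0x0a+3] := {0xd4,0xe1,0xb7}
#5 dst[0x07+2] := {0x0d,0x0a}
query mem[0x07]=0x0d, mem[0x16]=0xd4, mem[0x08]=0x0a, mem[0x0f]=0x51, mem[0x0b]=0xe1

MEM[0x07,0x16,0x08,0x0f,0x0b] = 0d d4 0a 51 e1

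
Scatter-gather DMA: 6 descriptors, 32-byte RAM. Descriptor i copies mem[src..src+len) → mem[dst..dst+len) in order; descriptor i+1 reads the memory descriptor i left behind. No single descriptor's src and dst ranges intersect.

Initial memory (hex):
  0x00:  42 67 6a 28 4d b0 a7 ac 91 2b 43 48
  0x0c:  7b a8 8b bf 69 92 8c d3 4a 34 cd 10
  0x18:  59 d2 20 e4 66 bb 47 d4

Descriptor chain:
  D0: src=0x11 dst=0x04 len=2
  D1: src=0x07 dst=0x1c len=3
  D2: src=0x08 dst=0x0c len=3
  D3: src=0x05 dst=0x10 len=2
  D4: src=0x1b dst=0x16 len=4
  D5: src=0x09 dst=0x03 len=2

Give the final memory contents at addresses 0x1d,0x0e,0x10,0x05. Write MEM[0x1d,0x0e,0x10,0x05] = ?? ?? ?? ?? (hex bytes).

MEM[0x1d,0x0e,0x10,0x05] = 91 43 8c 8c

#0 dst[0x04+2] := {0x92,0x8c}
#1 dst[0x1c+3] := {0xac,0x91,0x2b}
#2 dst[0x0c+3] := {0x91,0x2b,0x43}
#3 dst[0x10+2] := {0x8c,0xa7}
#4 dst[0x16+4] := {0xe4,0xac,0x91,0x2b}
#5 dst[0x03+2] := {0x2b,0x43}
query mem[0x1d]=0x91, mem[0x0e]=0x43, mem[0x10]=0x8c, mem[0x05]=0x8c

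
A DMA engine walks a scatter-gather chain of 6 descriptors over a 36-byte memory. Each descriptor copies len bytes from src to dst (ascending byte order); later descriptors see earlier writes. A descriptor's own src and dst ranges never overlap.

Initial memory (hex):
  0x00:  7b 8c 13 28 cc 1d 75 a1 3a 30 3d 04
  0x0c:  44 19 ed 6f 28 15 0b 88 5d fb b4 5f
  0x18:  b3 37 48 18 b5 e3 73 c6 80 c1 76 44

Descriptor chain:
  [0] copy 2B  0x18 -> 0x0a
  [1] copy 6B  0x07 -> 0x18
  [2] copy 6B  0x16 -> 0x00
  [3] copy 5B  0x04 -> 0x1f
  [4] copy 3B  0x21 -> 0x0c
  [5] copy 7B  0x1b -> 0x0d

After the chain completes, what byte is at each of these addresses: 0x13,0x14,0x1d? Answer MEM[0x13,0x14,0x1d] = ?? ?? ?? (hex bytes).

MEM[0x13,0x14,0x1d] = 75 5d 44

  after D0: wrote 2B at 0x0a = b337
  after D1: wrote 6B at 0x18 = a13a30b33744
  after D2: wrote 6B at 0x00 = b45fa13a30b3
  after D3: wrote 5B at 0x1f = 30b375a13a
  after D4: wrote 3B at 0x0c = 75a13a
  after D5: wrote 7B at 0x0d = b337447330b375
query mem[0x13]=0x75, mem[0x14]=0x5d, mem[0x1d]=0x44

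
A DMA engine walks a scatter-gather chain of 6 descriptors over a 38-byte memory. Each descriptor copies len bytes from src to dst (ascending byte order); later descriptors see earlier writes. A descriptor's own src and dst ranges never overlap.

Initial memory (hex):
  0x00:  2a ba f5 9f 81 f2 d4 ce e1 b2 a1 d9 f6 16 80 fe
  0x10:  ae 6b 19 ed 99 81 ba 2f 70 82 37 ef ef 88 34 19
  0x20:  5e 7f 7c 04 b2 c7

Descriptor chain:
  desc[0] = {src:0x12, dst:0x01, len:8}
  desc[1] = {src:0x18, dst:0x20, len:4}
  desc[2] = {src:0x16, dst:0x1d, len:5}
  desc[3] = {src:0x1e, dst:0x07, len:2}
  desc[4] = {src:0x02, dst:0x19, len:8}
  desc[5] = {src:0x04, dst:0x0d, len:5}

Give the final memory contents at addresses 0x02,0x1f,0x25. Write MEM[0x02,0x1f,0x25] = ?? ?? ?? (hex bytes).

#0 dst[0x01+8] := {0x19,0xed,0x99,0x81,0xba,0x2f,0x70,0x82}
#1 dst[0x20+4] := {0x70,0x82,0x37,0xef}
#2 dst[0x1d+5] := {0xba,0x2f,0x70,0x82,0x37}
#3 dst[0x07+2] := {0x2f,0x70}
#4 dst[0x19+8] := {0xed,0x99,0x81,0xba,0x2f,0x2f,0x70,0xb2}
#5 dst[0x0d+5] := {0x81,0xba,0x2f,0x2f,0x70}
query mem[0x02]=0xed, mem[0x1f]=0x70, mem[0x25]=0xc7

MEM[0x02,0x1f,0x25] = ed 70 c7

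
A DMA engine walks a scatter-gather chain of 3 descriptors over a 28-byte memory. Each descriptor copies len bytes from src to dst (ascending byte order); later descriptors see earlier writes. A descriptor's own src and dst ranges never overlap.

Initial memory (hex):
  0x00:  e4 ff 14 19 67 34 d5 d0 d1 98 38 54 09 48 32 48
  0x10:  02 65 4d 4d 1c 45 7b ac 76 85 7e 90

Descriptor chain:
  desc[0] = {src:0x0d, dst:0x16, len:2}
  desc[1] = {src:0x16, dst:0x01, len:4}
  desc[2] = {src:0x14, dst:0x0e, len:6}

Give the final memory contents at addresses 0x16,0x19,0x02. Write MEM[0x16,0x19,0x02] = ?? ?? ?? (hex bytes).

MEM[0x16,0x19,0x02] = 48 85 32

#0 dst[0x16+2] := {0x48,0x32}
#1 dst[0x01+4] := {0x48,0x32,0x76,0x85}
#2 dst[0x0e+6] := {0x1c,0x45,0x48,0x32,0x76,0x85}
query mem[0x16]=0x48, mem[0x19]=0x85, mem[0x02]=0x32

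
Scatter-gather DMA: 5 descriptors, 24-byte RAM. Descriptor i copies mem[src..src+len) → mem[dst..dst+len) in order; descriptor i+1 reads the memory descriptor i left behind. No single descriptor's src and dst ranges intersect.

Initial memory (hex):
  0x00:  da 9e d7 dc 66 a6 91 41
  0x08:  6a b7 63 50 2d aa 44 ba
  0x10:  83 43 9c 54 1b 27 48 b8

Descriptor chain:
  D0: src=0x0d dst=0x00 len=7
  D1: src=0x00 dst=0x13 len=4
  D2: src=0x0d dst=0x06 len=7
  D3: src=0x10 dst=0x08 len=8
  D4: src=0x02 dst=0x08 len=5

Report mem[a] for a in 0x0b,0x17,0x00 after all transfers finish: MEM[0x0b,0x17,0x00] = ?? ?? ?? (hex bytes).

MEM[0x0b,0x17,0x00] = 9c b8 aa

  after D0: wrote 7B at 0x00 = aa44ba83439c54
  after D1: wrote 4B at 0x13 = aa44ba83
  after D2: wrote 7B at 0x06 = aa44ba83439caa
  after D3: wrote 8B at 0x08 = 83439caa44ba83b8
  after D4: wrote 5B at 0x08 = ba83439caa
query mem[0x0b]=0x9c, mem[0x17]=0xb8, mem[0x00]=0xaa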